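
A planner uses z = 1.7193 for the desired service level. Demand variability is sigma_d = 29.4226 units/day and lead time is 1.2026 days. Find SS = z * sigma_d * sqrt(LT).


sqrt(LT) = sqrt(1.2026) = 1.0966
SS = 1.7193 * 29.4226 * 1.0966 = 55.4745

55.4745 units


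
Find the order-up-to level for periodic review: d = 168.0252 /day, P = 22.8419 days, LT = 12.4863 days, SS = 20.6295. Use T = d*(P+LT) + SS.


P + LT = 35.3282
d*(P+LT) = 168.0252 * 35.3282 = 5936.0279
T = 5936.0279 + 20.6295 = 5956.6574

5956.6574 units


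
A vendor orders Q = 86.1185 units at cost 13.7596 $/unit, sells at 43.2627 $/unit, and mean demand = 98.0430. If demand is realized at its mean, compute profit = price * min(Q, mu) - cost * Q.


Sales at mu = min(86.1185, 98.0430) = 86.1185
Revenue = 43.2627 * 86.1185 = 3725.7188
Total cost = 13.7596 * 86.1185 = 1184.9561
Profit = 3725.7188 - 1184.9561 = 2540.7627

2540.7627 $


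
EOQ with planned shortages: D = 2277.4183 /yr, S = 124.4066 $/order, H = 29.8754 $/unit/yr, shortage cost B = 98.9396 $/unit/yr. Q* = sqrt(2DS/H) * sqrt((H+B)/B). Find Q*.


sqrt(2DS/H) = 137.7213
sqrt((H+B)/B) = 1.1410
Q* = 137.7213 * 1.1410 = 157.1446

157.1446 units


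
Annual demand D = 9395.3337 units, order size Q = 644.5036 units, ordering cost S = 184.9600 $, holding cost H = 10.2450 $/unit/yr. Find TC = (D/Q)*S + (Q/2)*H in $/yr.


Ordering cost = D*S/Q = 2696.2781
Holding cost = Q*H/2 = 3301.4697
TC = 2696.2781 + 3301.4697 = 5997.7478

5997.7478 $/yr


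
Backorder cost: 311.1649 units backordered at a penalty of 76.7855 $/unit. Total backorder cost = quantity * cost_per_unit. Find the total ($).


Total = 311.1649 * 76.7855 = 23892.9524

23892.9524 $


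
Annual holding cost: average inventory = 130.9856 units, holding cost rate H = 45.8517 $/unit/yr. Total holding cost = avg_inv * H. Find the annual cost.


Cost = 130.9856 * 45.8517 = 6005.9124

6005.9124 $/yr


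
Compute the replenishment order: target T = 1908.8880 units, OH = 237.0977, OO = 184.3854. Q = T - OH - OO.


Inventory position = OH + OO = 237.0977 + 184.3854 = 421.4831
Q = 1908.8880 - 421.4831 = 1487.4049

1487.4049 units


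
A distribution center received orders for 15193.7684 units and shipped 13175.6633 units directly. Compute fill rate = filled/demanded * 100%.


FR = 13175.6633 / 15193.7684 * 100 = 86.7175

86.7175%


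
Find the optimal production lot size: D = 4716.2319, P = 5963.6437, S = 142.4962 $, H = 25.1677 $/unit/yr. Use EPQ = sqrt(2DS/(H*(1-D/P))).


1 - D/P = 1 - 0.7908 = 0.2092
H*(1-D/P) = 5.2643
2DS = 1344090.2481
EPQ = sqrt(255321.1208) = 505.2931

505.2931 units


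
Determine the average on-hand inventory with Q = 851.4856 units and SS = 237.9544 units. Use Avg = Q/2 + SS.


Q/2 = 425.7428
Avg = 425.7428 + 237.9544 = 663.6972

663.6972 units


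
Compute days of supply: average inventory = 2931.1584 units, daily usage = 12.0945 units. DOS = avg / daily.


DOS = 2931.1584 / 12.0945 = 242.3547

242.3547 days


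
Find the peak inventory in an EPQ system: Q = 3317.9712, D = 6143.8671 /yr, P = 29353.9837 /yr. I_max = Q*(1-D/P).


D/P = 0.2093
1 - D/P = 0.7907
I_max = 3317.9712 * 0.7907 = 2623.5110

2623.5110 units


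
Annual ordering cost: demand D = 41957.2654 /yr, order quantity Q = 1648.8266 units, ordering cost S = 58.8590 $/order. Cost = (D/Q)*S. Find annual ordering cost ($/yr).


Number of orders = D/Q = 25.4467
Cost = 25.4467 * 58.8590 = 1497.7698

1497.7698 $/yr


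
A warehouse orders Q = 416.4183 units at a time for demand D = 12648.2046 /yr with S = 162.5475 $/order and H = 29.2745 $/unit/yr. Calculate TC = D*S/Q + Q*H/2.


Ordering cost = D*S/Q = 4937.1846
Holding cost = Q*H/2 = 6095.2188
TC = 4937.1846 + 6095.2188 = 11032.4034

11032.4034 $/yr


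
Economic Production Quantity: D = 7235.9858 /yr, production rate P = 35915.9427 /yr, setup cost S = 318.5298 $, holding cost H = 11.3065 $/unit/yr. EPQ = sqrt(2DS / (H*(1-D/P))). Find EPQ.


1 - D/P = 1 - 0.2015 = 0.7985
H*(1-D/P) = 9.0286
2DS = 4609754.2194
EPQ = sqrt(510573.6046) = 714.5443

714.5443 units


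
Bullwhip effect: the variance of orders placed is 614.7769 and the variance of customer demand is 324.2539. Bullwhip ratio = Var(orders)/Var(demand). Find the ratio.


BW = 614.7769 / 324.2539 = 1.8960

1.8960


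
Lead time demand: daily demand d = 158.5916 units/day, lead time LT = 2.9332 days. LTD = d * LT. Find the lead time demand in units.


LTD = 158.5916 * 2.9332 = 465.1809

465.1809 units


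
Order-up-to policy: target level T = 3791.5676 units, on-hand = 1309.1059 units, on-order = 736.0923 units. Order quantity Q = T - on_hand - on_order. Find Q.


Inventory position = OH + OO = 1309.1059 + 736.0923 = 2045.1982
Q = 3791.5676 - 2045.1982 = 1746.3694

1746.3694 units


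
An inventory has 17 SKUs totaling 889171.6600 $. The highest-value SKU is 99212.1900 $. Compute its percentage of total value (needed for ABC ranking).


Top item = 99212.1900
Total = 889171.6600
Percentage = 99212.1900 / 889171.6600 * 100 = 11.1578

11.1578%


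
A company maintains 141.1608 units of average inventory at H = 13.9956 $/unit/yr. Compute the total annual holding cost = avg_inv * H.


Cost = 141.1608 * 13.9956 = 1975.6301

1975.6301 $/yr


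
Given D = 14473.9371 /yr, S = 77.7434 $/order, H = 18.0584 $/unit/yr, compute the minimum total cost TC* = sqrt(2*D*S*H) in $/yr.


2*D*S*H = 40640540.4954
TC* = sqrt(40640540.4954) = 6374.9934

6374.9934 $/yr


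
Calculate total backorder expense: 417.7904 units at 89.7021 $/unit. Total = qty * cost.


Total = 417.7904 * 89.7021 = 37476.6762

37476.6762 $


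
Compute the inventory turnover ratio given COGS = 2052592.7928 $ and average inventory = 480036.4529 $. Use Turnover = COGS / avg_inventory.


Turnover = 2052592.7928 / 480036.4529 = 4.2759

4.2759


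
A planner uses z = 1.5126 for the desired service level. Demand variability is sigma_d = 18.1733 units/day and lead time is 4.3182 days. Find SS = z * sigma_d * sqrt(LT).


sqrt(LT) = sqrt(4.3182) = 2.0780
SS = 1.5126 * 18.1733 * 2.0780 = 57.1228

57.1228 units


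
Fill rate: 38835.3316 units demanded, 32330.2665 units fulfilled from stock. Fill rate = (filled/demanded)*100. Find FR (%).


FR = 32330.2665 / 38835.3316 * 100 = 83.2496

83.2496%


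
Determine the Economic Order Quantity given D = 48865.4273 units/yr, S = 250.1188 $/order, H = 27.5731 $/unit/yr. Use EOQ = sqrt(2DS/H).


2*D*S = 2 * 48865.4273 * 250.1188 = 24444324.0755
2*D*S/H = 886527.9593
EOQ = sqrt(886527.9593) = 941.5561

941.5561 units


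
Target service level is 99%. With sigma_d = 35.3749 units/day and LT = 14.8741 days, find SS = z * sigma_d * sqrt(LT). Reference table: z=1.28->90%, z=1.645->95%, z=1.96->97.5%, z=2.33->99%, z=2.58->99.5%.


From the table, SL = 99% corresponds to z = 2.33
sqrt(LT) = sqrt(14.8741) = 3.8567
SS = 2.33 * 35.3749 * 3.8567 = 317.8824

317.8824 units


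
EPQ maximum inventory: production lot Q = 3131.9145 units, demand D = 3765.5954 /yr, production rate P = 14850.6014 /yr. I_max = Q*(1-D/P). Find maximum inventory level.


D/P = 0.2536
1 - D/P = 0.7464
I_max = 3131.9145 * 0.7464 = 2337.7700

2337.7700 units


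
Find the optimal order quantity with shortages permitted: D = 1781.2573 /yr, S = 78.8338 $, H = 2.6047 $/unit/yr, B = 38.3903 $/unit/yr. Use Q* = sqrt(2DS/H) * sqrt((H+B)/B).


sqrt(2DS/H) = 328.3641
sqrt((H+B)/B) = 1.0334
Q* = 328.3641 * 1.0334 = 339.3207

339.3207 units


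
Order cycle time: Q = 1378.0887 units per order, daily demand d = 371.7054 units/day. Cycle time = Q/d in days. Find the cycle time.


Cycle = 1378.0887 / 371.7054 = 3.7075

3.7075 days


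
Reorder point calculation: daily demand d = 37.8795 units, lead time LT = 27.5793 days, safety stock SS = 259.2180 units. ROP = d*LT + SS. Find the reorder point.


d*LT = 37.8795 * 27.5793 = 1044.6901
ROP = 1044.6901 + 259.2180 = 1303.9081

1303.9081 units


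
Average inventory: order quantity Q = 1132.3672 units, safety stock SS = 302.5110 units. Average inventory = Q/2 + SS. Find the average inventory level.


Q/2 = 566.1836
Avg = 566.1836 + 302.5110 = 868.6946

868.6946 units


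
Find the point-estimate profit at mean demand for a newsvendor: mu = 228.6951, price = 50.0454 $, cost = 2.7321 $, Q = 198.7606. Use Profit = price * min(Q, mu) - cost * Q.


Sales at mu = min(198.7606, 228.6951) = 198.7606
Revenue = 50.0454 * 198.7606 = 9947.0537
Total cost = 2.7321 * 198.7606 = 543.0338
Profit = 9947.0537 - 543.0338 = 9404.0199

9404.0199 $


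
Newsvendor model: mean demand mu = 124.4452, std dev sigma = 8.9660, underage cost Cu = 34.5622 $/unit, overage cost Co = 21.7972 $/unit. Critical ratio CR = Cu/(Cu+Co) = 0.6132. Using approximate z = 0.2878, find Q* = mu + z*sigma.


CR = Cu/(Cu+Co) = 34.5622/(34.5622+21.7972) = 0.6132
z = 0.2878
Q* = 124.4452 + 0.2878 * 8.9660 = 127.0256

127.0256 units


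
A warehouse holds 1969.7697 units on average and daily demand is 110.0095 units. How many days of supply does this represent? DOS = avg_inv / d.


DOS = 1969.7697 / 110.0095 = 17.9055

17.9055 days


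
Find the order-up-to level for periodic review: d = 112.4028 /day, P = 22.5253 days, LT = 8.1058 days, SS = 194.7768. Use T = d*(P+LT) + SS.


P + LT = 30.6311
d*(P+LT) = 112.4028 * 30.6311 = 3443.0214
T = 3443.0214 + 194.7768 = 3637.7982

3637.7982 units


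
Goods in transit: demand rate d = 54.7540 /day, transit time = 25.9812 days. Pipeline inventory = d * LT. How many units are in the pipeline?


Pipeline = 54.7540 * 25.9812 = 1422.5746

1422.5746 units


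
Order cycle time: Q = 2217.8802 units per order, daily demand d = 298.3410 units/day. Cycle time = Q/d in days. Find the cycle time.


Cycle = 2217.8802 / 298.3410 = 7.4340

7.4340 days


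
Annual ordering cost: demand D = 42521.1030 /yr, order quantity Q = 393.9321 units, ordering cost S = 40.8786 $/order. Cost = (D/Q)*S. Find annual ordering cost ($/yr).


Number of orders = D/Q = 107.9402
Cost = 107.9402 * 40.8786 = 4412.4436

4412.4436 $/yr


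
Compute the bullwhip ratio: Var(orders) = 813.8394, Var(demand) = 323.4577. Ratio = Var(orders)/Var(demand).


BW = 813.8394 / 323.4577 = 2.5161

2.5161


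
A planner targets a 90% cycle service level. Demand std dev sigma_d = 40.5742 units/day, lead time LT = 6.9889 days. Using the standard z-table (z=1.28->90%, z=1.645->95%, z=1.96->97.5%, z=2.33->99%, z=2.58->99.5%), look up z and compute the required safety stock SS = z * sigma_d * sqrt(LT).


From the table, SL = 90% corresponds to z = 1.28
sqrt(LT) = sqrt(6.9889) = 2.6437
SS = 1.28 * 40.5742 * 2.6437 = 137.2980

137.2980 units


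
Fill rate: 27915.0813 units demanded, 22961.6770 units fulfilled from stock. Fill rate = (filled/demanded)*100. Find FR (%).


FR = 22961.6770 / 27915.0813 * 100 = 82.2555

82.2555%


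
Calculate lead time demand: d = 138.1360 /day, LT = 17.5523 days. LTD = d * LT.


LTD = 138.1360 * 17.5523 = 2424.6045

2424.6045 units


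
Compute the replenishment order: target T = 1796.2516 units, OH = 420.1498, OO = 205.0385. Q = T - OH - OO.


Inventory position = OH + OO = 420.1498 + 205.0385 = 625.1883
Q = 1796.2516 - 625.1883 = 1171.0633

1171.0633 units


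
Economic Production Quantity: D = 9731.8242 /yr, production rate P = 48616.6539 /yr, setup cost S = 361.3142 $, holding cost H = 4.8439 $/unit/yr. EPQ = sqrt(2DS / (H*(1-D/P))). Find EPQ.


1 - D/P = 1 - 0.2002 = 0.7998
H*(1-D/P) = 3.8743
2DS = 7032492.5507
EPQ = sqrt(1815176.9811) = 1347.2850

1347.2850 units


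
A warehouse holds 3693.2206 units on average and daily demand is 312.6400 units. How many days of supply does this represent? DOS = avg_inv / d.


DOS = 3693.2206 / 312.6400 = 11.8130

11.8130 days


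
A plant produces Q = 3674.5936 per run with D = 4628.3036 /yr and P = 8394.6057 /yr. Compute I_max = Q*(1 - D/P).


D/P = 0.5513
1 - D/P = 0.4487
I_max = 3674.5936 * 0.4487 = 1648.6337

1648.6337 units


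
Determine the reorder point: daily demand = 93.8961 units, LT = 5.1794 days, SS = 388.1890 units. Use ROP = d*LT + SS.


d*LT = 93.8961 * 5.1794 = 486.3255
ROP = 486.3255 + 388.1890 = 874.5145

874.5145 units


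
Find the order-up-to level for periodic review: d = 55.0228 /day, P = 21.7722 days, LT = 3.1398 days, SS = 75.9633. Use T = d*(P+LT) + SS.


P + LT = 24.9120
d*(P+LT) = 55.0228 * 24.9120 = 1370.7280
T = 1370.7280 + 75.9633 = 1446.6913

1446.6913 units


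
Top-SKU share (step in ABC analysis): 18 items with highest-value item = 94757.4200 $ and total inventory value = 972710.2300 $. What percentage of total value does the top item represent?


Top item = 94757.4200
Total = 972710.2300
Percentage = 94757.4200 / 972710.2300 * 100 = 9.7416

9.7416%


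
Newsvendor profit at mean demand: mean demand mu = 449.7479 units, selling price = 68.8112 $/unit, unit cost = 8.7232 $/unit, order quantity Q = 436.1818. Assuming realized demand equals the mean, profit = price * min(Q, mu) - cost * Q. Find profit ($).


Sales at mu = min(436.1818, 449.7479) = 436.1818
Revenue = 68.8112 * 436.1818 = 30014.1931
Total cost = 8.7232 * 436.1818 = 3804.9011
Profit = 30014.1931 - 3804.9011 = 26209.2920

26209.2920 $


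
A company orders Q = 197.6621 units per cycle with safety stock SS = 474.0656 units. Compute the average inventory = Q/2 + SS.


Q/2 = 98.8311
Avg = 98.8311 + 474.0656 = 572.8967

572.8967 units


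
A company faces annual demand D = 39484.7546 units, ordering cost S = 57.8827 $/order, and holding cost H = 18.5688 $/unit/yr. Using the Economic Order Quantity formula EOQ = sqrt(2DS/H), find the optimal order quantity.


2*D*S = 2 * 39484.7546 * 57.8827 = 4570968.4102
2*D*S/H = 246163.9099
EOQ = sqrt(246163.9099) = 496.1491

496.1491 units


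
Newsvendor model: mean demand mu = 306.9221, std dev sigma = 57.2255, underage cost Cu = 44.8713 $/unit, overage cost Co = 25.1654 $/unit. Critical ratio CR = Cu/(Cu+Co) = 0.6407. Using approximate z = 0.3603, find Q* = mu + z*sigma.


CR = Cu/(Cu+Co) = 44.8713/(44.8713+25.1654) = 0.6407
z = 0.3603
Q* = 306.9221 + 0.3603 * 57.2255 = 327.5404

327.5404 units


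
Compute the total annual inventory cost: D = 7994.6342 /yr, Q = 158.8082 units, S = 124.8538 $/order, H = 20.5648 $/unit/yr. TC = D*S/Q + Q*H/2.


Ordering cost = D*S/Q = 6285.3207
Holding cost = Q*H/2 = 1632.9294
TC = 6285.3207 + 1632.9294 = 7918.2501

7918.2501 $/yr


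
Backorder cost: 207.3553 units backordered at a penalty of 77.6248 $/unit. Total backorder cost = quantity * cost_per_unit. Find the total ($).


Total = 207.3553 * 77.6248 = 16095.9137

16095.9137 $


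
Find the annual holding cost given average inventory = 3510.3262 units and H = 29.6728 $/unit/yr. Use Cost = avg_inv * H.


Cost = 3510.3262 * 29.6728 = 104161.2073

104161.2073 $/yr


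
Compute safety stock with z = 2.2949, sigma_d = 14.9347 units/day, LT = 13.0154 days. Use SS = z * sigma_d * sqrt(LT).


sqrt(LT) = sqrt(13.0154) = 3.6077
SS = 2.2949 * 14.9347 * 3.6077 = 123.6486

123.6486 units


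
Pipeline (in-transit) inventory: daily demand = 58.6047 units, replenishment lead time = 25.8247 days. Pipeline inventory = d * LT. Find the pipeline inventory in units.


Pipeline = 58.6047 * 25.8247 = 1513.4488

1513.4488 units


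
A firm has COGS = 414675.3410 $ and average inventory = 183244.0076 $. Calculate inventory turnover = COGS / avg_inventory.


Turnover = 414675.3410 / 183244.0076 = 2.2630

2.2630


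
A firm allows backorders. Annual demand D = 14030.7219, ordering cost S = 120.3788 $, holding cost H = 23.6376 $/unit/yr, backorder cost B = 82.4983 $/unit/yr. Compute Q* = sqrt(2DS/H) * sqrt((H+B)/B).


sqrt(2DS/H) = 378.0318
sqrt((H+B)/B) = 1.1342
Q* = 378.0318 * 1.1342 = 428.7824

428.7824 units


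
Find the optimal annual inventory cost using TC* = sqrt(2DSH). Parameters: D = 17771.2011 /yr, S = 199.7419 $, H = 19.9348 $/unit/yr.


2*D*S*H = 141523264.1070
TC* = sqrt(141523264.1070) = 11896.3551

11896.3551 $/yr


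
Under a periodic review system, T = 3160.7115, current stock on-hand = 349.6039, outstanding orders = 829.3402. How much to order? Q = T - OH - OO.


Inventory position = OH + OO = 349.6039 + 829.3402 = 1178.9441
Q = 3160.7115 - 1178.9441 = 1981.7674

1981.7674 units


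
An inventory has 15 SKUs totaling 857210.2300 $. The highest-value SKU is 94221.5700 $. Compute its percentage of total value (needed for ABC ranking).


Top item = 94221.5700
Total = 857210.2300
Percentage = 94221.5700 / 857210.2300 * 100 = 10.9917

10.9917%


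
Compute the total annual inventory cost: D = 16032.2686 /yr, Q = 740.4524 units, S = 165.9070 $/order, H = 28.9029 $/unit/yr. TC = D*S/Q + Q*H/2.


Ordering cost = D*S/Q = 3592.2168
Holding cost = Q*H/2 = 10700.6108
TC = 3592.2168 + 10700.6108 = 14292.8277

14292.8277 $/yr


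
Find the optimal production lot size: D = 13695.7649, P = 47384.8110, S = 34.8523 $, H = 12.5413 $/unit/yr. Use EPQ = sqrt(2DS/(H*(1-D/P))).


1 - D/P = 1 - 0.2890 = 0.7110
H*(1-D/P) = 8.9165
2DS = 954657.8140
EPQ = sqrt(107066.9950) = 327.2109

327.2109 units


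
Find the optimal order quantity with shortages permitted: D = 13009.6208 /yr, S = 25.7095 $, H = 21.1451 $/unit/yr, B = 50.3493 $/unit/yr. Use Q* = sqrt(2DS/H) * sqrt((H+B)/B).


sqrt(2DS/H) = 177.8645
sqrt((H+B)/B) = 1.1916
Q* = 177.8645 * 1.1916 = 211.9476

211.9476 units


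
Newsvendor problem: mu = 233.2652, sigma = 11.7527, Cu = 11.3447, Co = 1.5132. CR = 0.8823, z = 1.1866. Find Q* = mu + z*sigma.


CR = Cu/(Cu+Co) = 11.3447/(11.3447+1.5132) = 0.8823
z = 1.1866
Q* = 233.2652 + 1.1866 * 11.7527 = 247.2110

247.2110 units


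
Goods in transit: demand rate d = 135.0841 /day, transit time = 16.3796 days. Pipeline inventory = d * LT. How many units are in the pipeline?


Pipeline = 135.0841 * 16.3796 = 2212.6235

2212.6235 units


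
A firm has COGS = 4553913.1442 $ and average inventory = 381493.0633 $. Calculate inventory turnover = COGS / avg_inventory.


Turnover = 4553913.1442 / 381493.0633 = 11.9371

11.9371


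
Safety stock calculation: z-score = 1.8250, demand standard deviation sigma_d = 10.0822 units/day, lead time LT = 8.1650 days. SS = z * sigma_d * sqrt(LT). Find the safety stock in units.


sqrt(LT) = sqrt(8.1650) = 2.8574
SS = 1.8250 * 10.0822 * 2.8574 = 52.5771

52.5771 units


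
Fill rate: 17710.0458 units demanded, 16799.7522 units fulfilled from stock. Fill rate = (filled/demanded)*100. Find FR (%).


FR = 16799.7522 / 17710.0458 * 100 = 94.8600

94.8600%


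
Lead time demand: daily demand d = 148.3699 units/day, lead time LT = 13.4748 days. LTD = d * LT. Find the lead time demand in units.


LTD = 148.3699 * 13.4748 = 1999.2547

1999.2547 units


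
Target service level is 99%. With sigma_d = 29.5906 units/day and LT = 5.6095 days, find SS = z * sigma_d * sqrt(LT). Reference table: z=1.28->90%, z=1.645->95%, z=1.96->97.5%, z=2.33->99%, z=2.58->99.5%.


From the table, SL = 99% corresponds to z = 2.33
sqrt(LT) = sqrt(5.6095) = 2.3684
SS = 2.33 * 29.5906 * 2.3684 = 163.2946

163.2946 units


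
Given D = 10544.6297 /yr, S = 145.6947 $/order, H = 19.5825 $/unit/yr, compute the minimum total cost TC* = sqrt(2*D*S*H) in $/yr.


2*D*S*H = 60169058.7184
TC* = sqrt(60169058.7184) = 7756.8717

7756.8717 $/yr


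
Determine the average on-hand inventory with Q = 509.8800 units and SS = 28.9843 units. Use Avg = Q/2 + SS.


Q/2 = 254.9400
Avg = 254.9400 + 28.9843 = 283.9243

283.9243 units


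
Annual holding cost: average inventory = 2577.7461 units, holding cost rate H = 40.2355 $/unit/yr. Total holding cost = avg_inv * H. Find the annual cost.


Cost = 2577.7461 * 40.2355 = 103716.9032

103716.9032 $/yr


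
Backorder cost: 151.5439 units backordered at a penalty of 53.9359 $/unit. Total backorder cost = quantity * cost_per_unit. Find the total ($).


Total = 151.5439 * 53.9359 = 8173.6566

8173.6566 $


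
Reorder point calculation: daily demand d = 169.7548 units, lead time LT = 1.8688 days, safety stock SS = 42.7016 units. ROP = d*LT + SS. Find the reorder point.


d*LT = 169.7548 * 1.8688 = 317.2378
ROP = 317.2378 + 42.7016 = 359.9394

359.9394 units


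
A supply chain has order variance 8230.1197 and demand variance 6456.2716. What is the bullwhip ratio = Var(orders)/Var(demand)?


BW = 8230.1197 / 6456.2716 = 1.2747

1.2747


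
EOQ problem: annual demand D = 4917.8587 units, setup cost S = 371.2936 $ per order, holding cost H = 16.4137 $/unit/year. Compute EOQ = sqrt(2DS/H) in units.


2*D*S = 2 * 4917.8587 * 371.2936 = 3651938.9220
2*D*S/H = 222493.3392
EOQ = sqrt(222493.3392) = 471.6920

471.6920 units


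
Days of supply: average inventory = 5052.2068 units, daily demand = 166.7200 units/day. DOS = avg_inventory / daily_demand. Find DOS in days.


DOS = 5052.2068 / 166.7200 = 30.3035

30.3035 days


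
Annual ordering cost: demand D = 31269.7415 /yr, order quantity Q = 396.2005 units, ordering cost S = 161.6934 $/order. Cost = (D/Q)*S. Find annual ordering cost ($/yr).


Number of orders = D/Q = 78.9240
Cost = 78.9240 * 161.6934 = 12761.4953

12761.4953 $/yr


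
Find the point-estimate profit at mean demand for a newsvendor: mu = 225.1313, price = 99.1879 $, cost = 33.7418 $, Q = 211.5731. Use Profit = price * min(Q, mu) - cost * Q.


Sales at mu = min(211.5731, 225.1313) = 211.5731
Revenue = 99.1879 * 211.5731 = 20985.4915
Total cost = 33.7418 * 211.5731 = 7138.8572
Profit = 20985.4915 - 7138.8572 = 13846.6343

13846.6343 $


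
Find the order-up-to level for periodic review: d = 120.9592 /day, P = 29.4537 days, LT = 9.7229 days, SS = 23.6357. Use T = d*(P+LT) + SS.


P + LT = 39.1766
d*(P+LT) = 120.9592 * 39.1766 = 4738.7702
T = 4738.7702 + 23.6357 = 4762.4059

4762.4059 units


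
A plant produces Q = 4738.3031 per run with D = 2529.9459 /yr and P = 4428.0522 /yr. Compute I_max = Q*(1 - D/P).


D/P = 0.5713
1 - D/P = 0.4287
I_max = 4738.3031 * 0.4287 = 2031.0969

2031.0969 units


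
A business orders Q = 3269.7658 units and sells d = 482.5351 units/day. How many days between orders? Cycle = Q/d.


Cycle = 3269.7658 / 482.5351 = 6.7762

6.7762 days


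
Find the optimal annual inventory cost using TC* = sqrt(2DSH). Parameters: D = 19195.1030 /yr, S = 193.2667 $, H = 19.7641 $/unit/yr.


2*D*S*H = 146640697.0451
TC* = sqrt(146640697.0451) = 12109.5292

12109.5292 $/yr


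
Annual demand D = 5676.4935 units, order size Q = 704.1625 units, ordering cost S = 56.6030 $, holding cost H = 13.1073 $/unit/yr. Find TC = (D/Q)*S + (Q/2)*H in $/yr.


Ordering cost = D*S/Q = 456.2960
Holding cost = Q*H/2 = 4614.8346
TC = 456.2960 + 4614.8346 = 5071.1306

5071.1306 $/yr


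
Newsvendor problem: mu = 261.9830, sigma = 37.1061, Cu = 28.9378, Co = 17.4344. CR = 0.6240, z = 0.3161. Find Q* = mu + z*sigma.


CR = Cu/(Cu+Co) = 28.9378/(28.9378+17.4344) = 0.6240
z = 0.3161
Q* = 261.9830 + 0.3161 * 37.1061 = 273.7122

273.7122 units


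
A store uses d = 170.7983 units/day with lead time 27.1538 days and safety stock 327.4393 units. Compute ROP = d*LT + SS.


d*LT = 170.7983 * 27.1538 = 4637.8229
ROP = 4637.8229 + 327.4393 = 4965.2622

4965.2622 units


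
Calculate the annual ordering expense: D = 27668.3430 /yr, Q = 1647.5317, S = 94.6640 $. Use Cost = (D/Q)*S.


Number of orders = D/Q = 16.7938
Cost = 16.7938 * 94.6640 = 1589.7697

1589.7697 $/yr


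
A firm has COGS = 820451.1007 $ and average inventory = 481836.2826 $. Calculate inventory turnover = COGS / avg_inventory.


Turnover = 820451.1007 / 481836.2826 = 1.7028

1.7028


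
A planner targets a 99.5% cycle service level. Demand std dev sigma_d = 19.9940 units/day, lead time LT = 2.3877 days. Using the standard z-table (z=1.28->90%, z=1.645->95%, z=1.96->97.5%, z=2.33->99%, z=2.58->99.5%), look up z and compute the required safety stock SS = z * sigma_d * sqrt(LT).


From the table, SL = 99.5% corresponds to z = 2.58
sqrt(LT) = sqrt(2.3877) = 1.5452
SS = 2.58 * 19.9940 * 1.5452 = 79.7094

79.7094 units


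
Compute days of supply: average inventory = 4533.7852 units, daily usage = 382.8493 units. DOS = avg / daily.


DOS = 4533.7852 / 382.8493 = 11.8422

11.8422 days


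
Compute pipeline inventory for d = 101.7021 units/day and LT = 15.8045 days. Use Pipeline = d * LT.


Pipeline = 101.7021 * 15.8045 = 1607.3508

1607.3508 units


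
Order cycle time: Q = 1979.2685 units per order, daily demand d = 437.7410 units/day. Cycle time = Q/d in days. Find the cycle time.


Cycle = 1979.2685 / 437.7410 = 4.5216

4.5216 days


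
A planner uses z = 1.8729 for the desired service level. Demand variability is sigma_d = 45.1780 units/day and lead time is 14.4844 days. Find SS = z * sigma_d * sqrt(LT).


sqrt(LT) = sqrt(14.4844) = 3.8058
SS = 1.8729 * 45.1780 * 3.8058 = 322.0267

322.0267 units


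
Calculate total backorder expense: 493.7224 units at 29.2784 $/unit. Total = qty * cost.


Total = 493.7224 * 29.2784 = 14455.4019

14455.4019 $


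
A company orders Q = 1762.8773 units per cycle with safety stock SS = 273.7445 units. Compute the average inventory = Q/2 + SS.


Q/2 = 881.4387
Avg = 881.4387 + 273.7445 = 1155.1832

1155.1832 units


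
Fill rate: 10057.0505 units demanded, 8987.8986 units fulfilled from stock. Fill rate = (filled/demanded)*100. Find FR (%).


FR = 8987.8986 / 10057.0505 * 100 = 89.3691

89.3691%


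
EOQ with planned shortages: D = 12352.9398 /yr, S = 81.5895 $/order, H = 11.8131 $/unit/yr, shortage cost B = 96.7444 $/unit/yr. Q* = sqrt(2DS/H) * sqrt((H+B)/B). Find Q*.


sqrt(2DS/H) = 413.0811
sqrt((H+B)/B) = 1.0593
Q* = 413.0811 * 1.0593 = 437.5749

437.5749 units


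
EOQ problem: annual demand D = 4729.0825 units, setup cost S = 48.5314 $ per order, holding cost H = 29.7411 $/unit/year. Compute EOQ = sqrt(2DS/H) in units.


2*D*S = 2 * 4729.0825 * 48.5314 = 459017.9889
2*D*S/H = 15433.7933
EOQ = sqrt(15433.7933) = 124.2328

124.2328 units


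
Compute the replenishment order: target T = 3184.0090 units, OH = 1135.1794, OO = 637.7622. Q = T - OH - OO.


Inventory position = OH + OO = 1135.1794 + 637.7622 = 1772.9416
Q = 3184.0090 - 1772.9416 = 1411.0674

1411.0674 units


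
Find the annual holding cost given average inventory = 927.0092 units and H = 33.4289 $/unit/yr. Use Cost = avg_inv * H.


Cost = 927.0092 * 33.4289 = 30988.8978

30988.8978 $/yr


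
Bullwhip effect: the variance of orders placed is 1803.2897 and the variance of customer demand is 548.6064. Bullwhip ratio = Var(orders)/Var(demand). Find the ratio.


BW = 1803.2897 / 548.6064 = 3.2870

3.2870


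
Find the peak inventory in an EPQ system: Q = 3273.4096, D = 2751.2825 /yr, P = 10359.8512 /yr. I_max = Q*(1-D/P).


D/P = 0.2656
1 - D/P = 0.7344
I_max = 3273.4096 * 0.7344 = 2404.0849

2404.0849 units


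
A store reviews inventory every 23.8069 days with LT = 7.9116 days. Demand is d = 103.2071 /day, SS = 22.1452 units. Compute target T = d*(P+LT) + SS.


P + LT = 31.7185
d*(P+LT) = 103.2071 * 31.7185 = 3273.5744
T = 3273.5744 + 22.1452 = 3295.7196

3295.7196 units


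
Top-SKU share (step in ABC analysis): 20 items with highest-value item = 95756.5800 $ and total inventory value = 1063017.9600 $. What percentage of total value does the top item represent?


Top item = 95756.5800
Total = 1063017.9600
Percentage = 95756.5800 / 1063017.9600 * 100 = 9.0080

9.0080%


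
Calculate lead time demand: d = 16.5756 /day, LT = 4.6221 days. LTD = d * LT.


LTD = 16.5756 * 4.6221 = 76.6141

76.6141 units


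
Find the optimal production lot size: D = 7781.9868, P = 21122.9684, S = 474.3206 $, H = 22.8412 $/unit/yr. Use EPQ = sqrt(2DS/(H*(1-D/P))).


1 - D/P = 1 - 0.3684 = 0.6316
H*(1-D/P) = 14.4262
2DS = 7382313.2963
EPQ = sqrt(511729.8135) = 715.3529

715.3529 units


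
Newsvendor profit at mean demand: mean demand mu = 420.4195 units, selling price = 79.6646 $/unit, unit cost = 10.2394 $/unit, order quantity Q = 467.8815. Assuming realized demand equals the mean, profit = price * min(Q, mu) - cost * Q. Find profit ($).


Sales at mu = min(467.8815, 420.4195) = 420.4195
Revenue = 79.6646 * 420.4195 = 33492.5513
Total cost = 10.2394 * 467.8815 = 4790.8258
Profit = 33492.5513 - 4790.8258 = 28701.7255

28701.7255 $


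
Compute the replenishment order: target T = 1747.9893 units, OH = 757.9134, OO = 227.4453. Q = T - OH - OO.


Inventory position = OH + OO = 757.9134 + 227.4453 = 985.3587
Q = 1747.9893 - 985.3587 = 762.6306

762.6306 units


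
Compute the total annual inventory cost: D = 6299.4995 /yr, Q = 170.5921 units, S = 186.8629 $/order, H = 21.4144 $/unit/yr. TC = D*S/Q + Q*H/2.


Ordering cost = D*S/Q = 6900.3356
Holding cost = Q*H/2 = 1826.5637
TC = 6900.3356 + 1826.5637 = 8726.8994

8726.8994 $/yr


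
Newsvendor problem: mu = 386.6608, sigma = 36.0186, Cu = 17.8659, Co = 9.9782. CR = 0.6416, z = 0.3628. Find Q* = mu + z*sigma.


CR = Cu/(Cu+Co) = 17.8659/(17.8659+9.9782) = 0.6416
z = 0.3628
Q* = 386.6608 + 0.3628 * 36.0186 = 399.7283

399.7283 units


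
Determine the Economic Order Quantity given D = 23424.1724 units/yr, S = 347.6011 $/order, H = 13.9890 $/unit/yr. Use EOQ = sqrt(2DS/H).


2*D*S = 2 * 23424.1724 * 347.6011 = 16284536.1857
2*D*S/H = 1164095.8028
EOQ = sqrt(1164095.8028) = 1078.9327

1078.9327 units


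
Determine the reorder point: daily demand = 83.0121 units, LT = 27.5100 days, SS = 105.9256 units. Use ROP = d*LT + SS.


d*LT = 83.0121 * 27.5100 = 2283.6629
ROP = 2283.6629 + 105.9256 = 2389.5885

2389.5885 units


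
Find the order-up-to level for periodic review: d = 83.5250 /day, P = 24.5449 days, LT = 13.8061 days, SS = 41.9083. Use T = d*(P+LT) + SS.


P + LT = 38.3510
d*(P+LT) = 83.5250 * 38.3510 = 3203.2673
T = 3203.2673 + 41.9083 = 3245.1756

3245.1756 units


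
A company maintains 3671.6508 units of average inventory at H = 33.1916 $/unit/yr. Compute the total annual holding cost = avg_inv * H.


Cost = 3671.6508 * 33.1916 = 121867.9647

121867.9647 $/yr


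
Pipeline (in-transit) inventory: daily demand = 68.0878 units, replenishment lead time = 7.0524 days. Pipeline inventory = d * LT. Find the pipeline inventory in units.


Pipeline = 68.0878 * 7.0524 = 480.1824

480.1824 units


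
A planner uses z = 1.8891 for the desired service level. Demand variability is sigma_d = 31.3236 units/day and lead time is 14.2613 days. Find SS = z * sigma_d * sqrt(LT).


sqrt(LT) = sqrt(14.2613) = 3.7764
SS = 1.8891 * 31.3236 * 3.7764 = 223.4633

223.4633 units


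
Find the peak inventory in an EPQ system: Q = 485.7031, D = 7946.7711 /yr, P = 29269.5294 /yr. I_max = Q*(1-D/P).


D/P = 0.2715
1 - D/P = 0.7285
I_max = 485.7031 * 0.7285 = 353.8332

353.8332 units


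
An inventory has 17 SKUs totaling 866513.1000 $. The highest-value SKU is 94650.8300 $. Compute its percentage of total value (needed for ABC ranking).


Top item = 94650.8300
Total = 866513.1000
Percentage = 94650.8300 / 866513.1000 * 100 = 10.9232

10.9232%


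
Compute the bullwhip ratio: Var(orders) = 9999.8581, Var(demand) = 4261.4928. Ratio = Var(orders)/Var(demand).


BW = 9999.8581 / 4261.4928 = 2.3466

2.3466


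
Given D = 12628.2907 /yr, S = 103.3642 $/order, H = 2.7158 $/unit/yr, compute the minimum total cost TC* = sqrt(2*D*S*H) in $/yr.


2*D*S*H = 7089938.9901
TC* = sqrt(7089938.9901) = 2662.6939

2662.6939 $/yr


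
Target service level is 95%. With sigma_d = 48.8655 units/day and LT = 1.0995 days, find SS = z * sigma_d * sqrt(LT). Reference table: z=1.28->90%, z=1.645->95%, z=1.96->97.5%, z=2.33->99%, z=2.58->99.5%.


From the table, SL = 95% corresponds to z = 1.645
sqrt(LT) = sqrt(1.0995) = 1.0486
SS = 1.645 * 48.8655 * 1.0486 = 84.2880

84.2880 units


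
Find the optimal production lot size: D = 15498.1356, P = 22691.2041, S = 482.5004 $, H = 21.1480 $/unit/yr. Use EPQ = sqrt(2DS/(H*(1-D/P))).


1 - D/P = 1 - 0.6830 = 0.3170
H*(1-D/P) = 6.7039
2DS = 14955713.2525
EPQ = sqrt(2230905.4995) = 1493.6216

1493.6216 units


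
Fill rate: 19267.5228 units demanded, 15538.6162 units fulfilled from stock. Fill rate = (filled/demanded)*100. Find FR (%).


FR = 15538.6162 / 19267.5228 * 100 = 80.6467

80.6467%


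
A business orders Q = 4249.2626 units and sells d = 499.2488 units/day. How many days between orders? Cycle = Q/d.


Cycle = 4249.2626 / 499.2488 = 8.5113

8.5113 days


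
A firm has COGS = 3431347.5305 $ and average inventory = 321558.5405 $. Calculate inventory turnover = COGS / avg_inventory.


Turnover = 3431347.5305 / 321558.5405 = 10.6710

10.6710


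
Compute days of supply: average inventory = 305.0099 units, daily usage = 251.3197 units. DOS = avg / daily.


DOS = 305.0099 / 251.3197 = 1.2136

1.2136 days


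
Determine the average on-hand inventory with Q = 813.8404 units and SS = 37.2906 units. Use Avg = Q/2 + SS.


Q/2 = 406.9202
Avg = 406.9202 + 37.2906 = 444.2108

444.2108 units


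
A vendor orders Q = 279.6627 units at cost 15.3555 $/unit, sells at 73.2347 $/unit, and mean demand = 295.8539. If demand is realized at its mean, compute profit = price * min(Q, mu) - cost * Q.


Sales at mu = min(279.6627, 295.8539) = 279.6627
Revenue = 73.2347 * 279.6627 = 20481.0139
Total cost = 15.3555 * 279.6627 = 4294.3606
Profit = 20481.0139 - 4294.3606 = 16186.6533

16186.6533 $


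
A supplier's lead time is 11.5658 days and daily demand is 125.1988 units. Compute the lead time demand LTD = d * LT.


LTD = 125.1988 * 11.5658 = 1448.0243

1448.0243 units


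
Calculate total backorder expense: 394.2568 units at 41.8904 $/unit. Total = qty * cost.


Total = 394.2568 * 41.8904 = 16515.5751

16515.5751 $


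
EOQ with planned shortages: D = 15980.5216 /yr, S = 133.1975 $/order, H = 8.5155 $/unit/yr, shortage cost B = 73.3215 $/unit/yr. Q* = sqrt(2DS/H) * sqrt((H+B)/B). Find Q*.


sqrt(2DS/H) = 707.0554
sqrt((H+B)/B) = 1.0565
Q* = 707.0554 * 1.0565 = 746.9863

746.9863 units


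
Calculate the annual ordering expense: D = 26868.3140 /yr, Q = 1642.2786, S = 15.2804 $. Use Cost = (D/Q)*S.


Number of orders = D/Q = 16.3604
Cost = 16.3604 * 15.2804 = 249.9933

249.9933 $/yr


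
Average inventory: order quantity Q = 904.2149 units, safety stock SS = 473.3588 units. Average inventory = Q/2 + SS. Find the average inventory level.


Q/2 = 452.1074
Avg = 452.1074 + 473.3588 = 925.4662

925.4662 units


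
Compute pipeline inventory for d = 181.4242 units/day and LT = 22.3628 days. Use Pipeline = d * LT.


Pipeline = 181.4242 * 22.3628 = 4057.1531

4057.1531 units


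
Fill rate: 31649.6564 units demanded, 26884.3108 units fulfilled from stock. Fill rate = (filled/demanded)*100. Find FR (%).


FR = 26884.3108 / 31649.6564 * 100 = 84.9435

84.9435%


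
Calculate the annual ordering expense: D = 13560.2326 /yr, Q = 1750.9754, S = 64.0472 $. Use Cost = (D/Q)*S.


Number of orders = D/Q = 7.7444
Cost = 7.7444 * 64.0472 = 496.0064

496.0064 $/yr


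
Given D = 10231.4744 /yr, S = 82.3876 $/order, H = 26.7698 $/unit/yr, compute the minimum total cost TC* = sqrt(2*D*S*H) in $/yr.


2*D*S*H = 45131024.8710
TC* = sqrt(45131024.8710) = 6717.9629

6717.9629 $/yr


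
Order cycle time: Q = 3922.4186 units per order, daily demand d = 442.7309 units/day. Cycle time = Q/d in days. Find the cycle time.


Cycle = 3922.4186 / 442.7309 = 8.8596

8.8596 days


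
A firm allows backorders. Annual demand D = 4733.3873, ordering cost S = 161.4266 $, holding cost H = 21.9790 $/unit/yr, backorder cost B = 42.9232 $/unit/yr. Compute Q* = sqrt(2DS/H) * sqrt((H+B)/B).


sqrt(2DS/H) = 263.6845
sqrt((H+B)/B) = 1.2297
Q* = 263.6845 * 1.2297 = 324.2413

324.2413 units


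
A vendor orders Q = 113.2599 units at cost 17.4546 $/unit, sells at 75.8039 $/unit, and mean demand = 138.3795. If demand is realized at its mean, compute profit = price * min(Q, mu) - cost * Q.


Sales at mu = min(113.2599, 138.3795) = 113.2599
Revenue = 75.8039 * 113.2599 = 8585.5421
Total cost = 17.4546 * 113.2599 = 1976.9063
Profit = 8585.5421 - 1976.9063 = 6608.6359

6608.6359 $


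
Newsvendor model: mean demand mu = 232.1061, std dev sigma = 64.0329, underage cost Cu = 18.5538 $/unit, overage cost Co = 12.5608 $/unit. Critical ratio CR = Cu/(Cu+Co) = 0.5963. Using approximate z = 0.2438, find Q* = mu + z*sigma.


CR = Cu/(Cu+Co) = 18.5538/(18.5538+12.5608) = 0.5963
z = 0.2438
Q* = 232.1061 + 0.2438 * 64.0329 = 247.7173

247.7173 units


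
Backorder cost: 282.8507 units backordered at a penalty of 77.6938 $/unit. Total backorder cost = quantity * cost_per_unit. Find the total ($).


Total = 282.8507 * 77.6938 = 21975.7457

21975.7457 $


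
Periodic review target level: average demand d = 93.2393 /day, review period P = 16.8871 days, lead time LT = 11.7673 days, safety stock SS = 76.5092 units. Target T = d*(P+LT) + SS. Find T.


P + LT = 28.6544
d*(P+LT) = 93.2393 * 28.6544 = 2671.7162
T = 2671.7162 + 76.5092 = 2748.2254

2748.2254 units


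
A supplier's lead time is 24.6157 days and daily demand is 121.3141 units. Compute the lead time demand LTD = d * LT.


LTD = 121.3141 * 24.6157 = 2986.2315

2986.2315 units


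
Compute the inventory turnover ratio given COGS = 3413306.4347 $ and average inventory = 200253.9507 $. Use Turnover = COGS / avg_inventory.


Turnover = 3413306.4347 / 200253.9507 = 17.0449

17.0449


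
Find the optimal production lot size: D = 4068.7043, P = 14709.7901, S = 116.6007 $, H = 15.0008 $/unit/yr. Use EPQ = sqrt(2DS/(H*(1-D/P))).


1 - D/P = 1 - 0.2766 = 0.7234
H*(1-D/P) = 10.8516
2DS = 948827.5389
EPQ = sqrt(87436.6261) = 295.6968

295.6968 units


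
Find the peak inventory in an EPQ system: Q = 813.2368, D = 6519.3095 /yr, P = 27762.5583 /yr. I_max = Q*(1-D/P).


D/P = 0.2348
1 - D/P = 0.7652
I_max = 813.2368 * 0.7652 = 622.2694

622.2694 units


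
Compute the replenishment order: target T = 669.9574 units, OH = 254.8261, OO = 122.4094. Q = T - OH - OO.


Inventory position = OH + OO = 254.8261 + 122.4094 = 377.2355
Q = 669.9574 - 377.2355 = 292.7219

292.7219 units


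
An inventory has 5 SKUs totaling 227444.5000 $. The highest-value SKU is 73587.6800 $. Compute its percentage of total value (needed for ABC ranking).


Top item = 73587.6800
Total = 227444.5000
Percentage = 73587.6800 / 227444.5000 * 100 = 32.3541

32.3541%


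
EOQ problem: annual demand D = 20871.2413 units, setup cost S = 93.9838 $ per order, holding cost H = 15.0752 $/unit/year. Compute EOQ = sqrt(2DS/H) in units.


2*D*S = 2 * 20871.2413 * 93.9838 = 3923117.1362
2*D*S/H = 260236.4901
EOQ = sqrt(260236.4901) = 510.1338

510.1338 units


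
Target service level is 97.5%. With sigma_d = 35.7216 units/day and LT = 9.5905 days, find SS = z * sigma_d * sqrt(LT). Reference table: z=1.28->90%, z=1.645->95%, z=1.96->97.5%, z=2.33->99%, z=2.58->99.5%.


From the table, SL = 97.5% corresponds to z = 1.96
sqrt(LT) = sqrt(9.5905) = 3.0969
SS = 1.96 * 35.7216 * 3.0969 = 216.8241

216.8241 units


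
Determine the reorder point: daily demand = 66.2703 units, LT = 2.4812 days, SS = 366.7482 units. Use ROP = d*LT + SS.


d*LT = 66.2703 * 2.4812 = 164.4299
ROP = 164.4299 + 366.7482 = 531.1781

531.1781 units


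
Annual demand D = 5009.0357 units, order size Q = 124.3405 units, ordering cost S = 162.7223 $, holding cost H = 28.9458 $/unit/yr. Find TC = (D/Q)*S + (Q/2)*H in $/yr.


Ordering cost = D*S/Q = 6555.2399
Holding cost = Q*H/2 = 1799.5676
TC = 6555.2399 + 1799.5676 = 8354.8075

8354.8075 $/yr


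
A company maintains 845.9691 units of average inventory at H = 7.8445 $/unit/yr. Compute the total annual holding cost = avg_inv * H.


Cost = 845.9691 * 7.8445 = 6636.2046

6636.2046 $/yr
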